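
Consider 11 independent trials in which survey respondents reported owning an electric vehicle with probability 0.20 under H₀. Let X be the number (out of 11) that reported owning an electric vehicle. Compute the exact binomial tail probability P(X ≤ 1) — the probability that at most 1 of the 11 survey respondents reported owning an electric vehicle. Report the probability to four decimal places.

X is binomial with n = 11 and p = 0.20.
P(X ≤ 1) = C(11,0)·0.20^0·0.80^11 + C(11,1)·0.20^1·0.80^10.
= 0.085899 + 0.236223 = 0.3221.

P = 0.3221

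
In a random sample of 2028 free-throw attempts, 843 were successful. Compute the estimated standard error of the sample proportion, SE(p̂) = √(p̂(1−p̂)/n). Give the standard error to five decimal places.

The sample proportion is 843/2028 = 0.41568.
p̂(1−p̂) = 0.242890.
SE = √(0.242890/2028) = 0.01094.

SE = 0.01094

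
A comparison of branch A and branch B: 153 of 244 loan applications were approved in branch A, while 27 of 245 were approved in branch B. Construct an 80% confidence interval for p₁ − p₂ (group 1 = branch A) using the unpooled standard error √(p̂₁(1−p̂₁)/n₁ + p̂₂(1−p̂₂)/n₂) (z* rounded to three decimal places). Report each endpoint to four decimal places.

p̂₁ = 0.62705, p̂₂ = 0.11020, so the observed difference is 0.51685.
Unpooled SE = √(p̂₁(1−p̂₁)/n₁ + p̂₂(1−p̂₂)/n₂) = √(0.000958436 + 0.000400241) = 0.036860.
z* = 1.282 at the 80% level. Margin = 1.282·0.036860 = 0.04725.
Interval: 0.51685 ± 0.04725 → (0.4696, 0.5641).

(0.4696, 0.5641)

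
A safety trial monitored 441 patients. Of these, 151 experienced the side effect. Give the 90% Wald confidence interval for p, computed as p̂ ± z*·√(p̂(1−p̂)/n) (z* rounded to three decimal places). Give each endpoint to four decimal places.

(0.3052, 0.3796)

p̂ = 151/441 = 0.34240.
SE(p̂) = √(0.34240·0.65760/441) = 0.022596.
For 90% confidence, z* = 1.645.
Margin of error: 1.645 × 0.022596 = 0.03717.
So the interval runs from 0.3052 to 0.3796.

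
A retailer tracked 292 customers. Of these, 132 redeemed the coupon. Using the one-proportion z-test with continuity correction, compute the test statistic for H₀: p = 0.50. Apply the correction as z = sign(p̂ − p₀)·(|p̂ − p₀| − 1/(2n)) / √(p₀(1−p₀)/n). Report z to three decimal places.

z = -1.580

p̂ = 132/292 = 0.45205. p̂ − p₀ = -0.047945.
1/(2n) = 0.001712.
Corrected numerator: |-0.047945| − 0.001712 = 0.046233.
Null standard error: √(0.50·0.50/292) = √0.000856164 = 0.029260.
z = (−)0.046233/0.029260 = -1.580.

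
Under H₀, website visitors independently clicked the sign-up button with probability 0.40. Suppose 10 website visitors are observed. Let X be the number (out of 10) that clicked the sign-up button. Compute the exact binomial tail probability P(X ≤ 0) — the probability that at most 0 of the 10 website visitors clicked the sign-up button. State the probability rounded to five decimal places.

X ~ Binomial(n=10, p=0.40).
P(X ≤ 0) = C(10,0)·0.40^0·0.60^10.
= 0.006047 = 0.00605.

P = 0.00605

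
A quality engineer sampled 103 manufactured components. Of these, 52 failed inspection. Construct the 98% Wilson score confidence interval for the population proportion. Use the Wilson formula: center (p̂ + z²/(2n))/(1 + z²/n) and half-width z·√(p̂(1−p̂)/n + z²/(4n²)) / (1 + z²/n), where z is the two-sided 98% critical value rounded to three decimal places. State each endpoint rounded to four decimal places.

(0.3929, 0.6163)

Here p̂ = 52/103 = 0.50485 and z = 2.326 (z² = 5.410276).
Denominator 1 + z²/n = 1 + 5.410276/103 = 1.052527.
Adjusted center: (0.50485 + z²/(2n))/1.052527 = 0.50461.
Radicand: p̂(1−p̂)/n + z²/(4n²) = 0.002426956 + 0.000127493 = 0.002554449.
Half-width = z·√(radicand)/denom = 2.326·0.050542/1.052527 = 0.11169.
CI: 0.50461 ± 0.11169 = (0.3929, 0.6163).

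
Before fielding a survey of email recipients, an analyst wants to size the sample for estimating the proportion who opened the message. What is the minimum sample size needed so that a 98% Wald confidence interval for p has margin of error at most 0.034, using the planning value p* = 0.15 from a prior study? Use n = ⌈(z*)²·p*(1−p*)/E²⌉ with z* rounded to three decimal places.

n = 597

The 98% critical value is z* = 2.326.
p*(1−p*) = 0.1275.
Required n before rounding: 5.410276 × 0.1275 / 0.034² = 596.722.
⌈596.722⌉ = 597.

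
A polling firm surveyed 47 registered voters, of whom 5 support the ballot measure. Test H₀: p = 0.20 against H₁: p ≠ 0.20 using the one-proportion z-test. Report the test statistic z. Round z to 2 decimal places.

p̂ = 5/47 = 0.10638.
SE₀ = √(0.20·0.80/47) = 0.058346.
z = (0.10638 − 0.20)/0.058346 = -0.09362/0.058346 = -1.60.

z = -1.60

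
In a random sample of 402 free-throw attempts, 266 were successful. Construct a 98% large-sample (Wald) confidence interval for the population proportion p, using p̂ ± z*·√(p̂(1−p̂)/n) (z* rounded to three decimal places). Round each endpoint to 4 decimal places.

(0.6068, 0.7166)

The sample proportion is 266/402 = 0.66169.
Standard error of p̂: √(0.223856/402) = √0.000556855 = 0.023598.
z* = 2.326 at the 98% level.
Margin of error: 2.326 × 0.023598 = 0.05489.
CI: 0.66169 ± 0.05489 = (0.6068, 0.7166).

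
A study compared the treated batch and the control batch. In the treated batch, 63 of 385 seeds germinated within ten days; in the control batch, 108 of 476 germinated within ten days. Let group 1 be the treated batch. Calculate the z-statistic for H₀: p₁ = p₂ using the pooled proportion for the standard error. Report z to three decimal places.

p̂₁ = 63/385 = 0.16364, p̂₂ = 108/476 = 0.22689.
Pooled p̂ = (63+108)/(385+476) = 171/861 = 0.19861.
Pooled SE = √[0.1591618·0.00469824] ≈ 0.027346.
z = -0.06325/0.027346 = -2.313.

z = -2.313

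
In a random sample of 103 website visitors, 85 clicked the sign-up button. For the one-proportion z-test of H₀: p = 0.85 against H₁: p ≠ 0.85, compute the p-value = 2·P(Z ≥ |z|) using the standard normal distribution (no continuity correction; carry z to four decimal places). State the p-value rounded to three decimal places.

p̂ = 85/103 = 0.82524.
Under H₀, SE = √(p₀(1−p₀)/n) = √(0.85·0.15/103) = √0.001237864 = 0.035183.
z = (p̂ − p₀)/SE = (85/103 − 0.85)/0.035183 ≈ -0.7037.
From the standard normal, 2·P(Z ≥ |z|) = 0.482.

p-value = 0.482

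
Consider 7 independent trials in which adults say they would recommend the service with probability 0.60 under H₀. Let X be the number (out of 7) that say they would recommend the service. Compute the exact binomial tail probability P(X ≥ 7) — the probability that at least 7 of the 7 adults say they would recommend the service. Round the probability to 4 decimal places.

P = 0.0280

X ~ Binomial(n=7, p=0.60).
P(X ≥ 7) = C(7,7)·0.60^7·0.40^0.
= 0.027994 = 0.0280.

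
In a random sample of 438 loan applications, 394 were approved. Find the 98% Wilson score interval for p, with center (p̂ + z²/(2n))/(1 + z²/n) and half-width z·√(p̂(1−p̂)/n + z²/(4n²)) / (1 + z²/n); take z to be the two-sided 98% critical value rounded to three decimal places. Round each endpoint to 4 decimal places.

Here p̂ = 394/438 = 0.89954 and z = 2.326 (z² = 5.410276).
1 + z²/n = 1.012352.
Center = (0.89954 + 0.006176)/1.012352 = 0.89467.
Radicand: p̂(1−p̂)/n + z²/(4n²) = 0.000206313 + 0.000007050 = 0.000213363.
Half-width = z·√(radicand)/denom = 2.326·0.014607/1.012352 = 0.03356.
So the interval runs from 0.8611 to 0.9282.

(0.8611, 0.9282)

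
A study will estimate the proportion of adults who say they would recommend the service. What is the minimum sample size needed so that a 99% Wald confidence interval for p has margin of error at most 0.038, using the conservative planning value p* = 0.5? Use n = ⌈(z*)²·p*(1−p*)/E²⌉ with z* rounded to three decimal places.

The 99% critical value is z* = 2.576.
p*(1−p*) = 0.2500.
(z*)²·p*(1−p*)/E² = 6.635776·0.2500/0.001444 = 1148.853.
⌈1148.853⌉ = 1149.

n = 1149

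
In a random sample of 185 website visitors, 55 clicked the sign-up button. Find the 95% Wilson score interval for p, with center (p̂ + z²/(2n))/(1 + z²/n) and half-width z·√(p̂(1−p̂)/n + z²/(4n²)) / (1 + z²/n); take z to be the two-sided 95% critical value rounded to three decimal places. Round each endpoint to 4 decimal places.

Here p̂ = 55/185 = 0.29730 and z = 1.960 (z² = 3.841600).
Denominator 1 + z²/n = 1 + 3.841600/185 = 1.020765.
Center = (0.29730 + 0.010383)/1.020765 = 0.30142.
Radicand: p̂(1−p̂)/n + z²/(4n²) = 0.001129252 + 0.000028061 = 0.001157313.
Half-width = 1.960·√0.001157313/1.020765 = 0.06532.
CI: 0.30142 ± 0.06532 = (0.2361, 0.3667).

(0.2361, 0.3667)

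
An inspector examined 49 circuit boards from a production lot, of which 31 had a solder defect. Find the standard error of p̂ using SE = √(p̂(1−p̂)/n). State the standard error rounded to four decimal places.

p̂ = 31/49 = 0.63265.
p̂(1−p̂) = 0.63265·0.36735 = 0.232404.
SE = √(0.232404/49) = √0.004742939 = 0.0689.

SE = 0.0689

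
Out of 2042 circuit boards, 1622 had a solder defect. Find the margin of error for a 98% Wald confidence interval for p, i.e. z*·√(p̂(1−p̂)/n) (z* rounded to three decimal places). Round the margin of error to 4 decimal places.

ME = 0.0208

With x = 1622 successes in n = 2042, p̂ = 0.79432.
SE = √(p̂(1−p̂)/n) = √(0.163376/2042) = 0.008945.
z* = 2.326 at the 98% level.
ME = 2.326·0.008945 = 0.0208.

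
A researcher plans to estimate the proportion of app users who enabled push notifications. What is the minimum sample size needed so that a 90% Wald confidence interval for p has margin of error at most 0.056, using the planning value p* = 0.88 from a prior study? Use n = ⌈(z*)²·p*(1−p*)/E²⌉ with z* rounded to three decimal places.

n = 92

z* = 1.645 at the 90% level.
p*(1−p*) = 0.1056.
Required n before rounding: 2.706025 × 0.1056 / 0.056² = 91.121.
Rounding up, n = 92.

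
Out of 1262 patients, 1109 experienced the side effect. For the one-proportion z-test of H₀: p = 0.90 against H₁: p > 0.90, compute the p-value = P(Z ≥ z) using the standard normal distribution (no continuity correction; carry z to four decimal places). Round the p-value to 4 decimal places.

p-value = 0.9940

Sample proportion p̂ = 1109/1262 = 0.87876.
Null standard error: √(0.90·0.10/1262) = √0.000071315 = 0.008445.
Test statistic (full precision, shown to 4 dp): z = (1109/1262 − 0.90)/SE₀ ≈ -2.5147.
From the standard normal, P(Z ≥ z) = 0.9940.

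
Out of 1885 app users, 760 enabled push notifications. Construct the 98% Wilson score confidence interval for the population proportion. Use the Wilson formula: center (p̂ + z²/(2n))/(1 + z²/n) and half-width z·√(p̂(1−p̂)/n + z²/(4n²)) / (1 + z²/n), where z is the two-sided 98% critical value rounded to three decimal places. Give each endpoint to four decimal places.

p̂ = 760/1885 = 0.40318; z = 2.326, so z² = 5.410276.
Denominator 1 + z²/n = 1 + 5.410276/1885 = 1.002870.
Adjusted center: (0.40318 + z²/(2n))/1.002870 = 0.40346.
Radicand: p̂(1−p̂)/n + z²/(4n²) = 0.000127653 + 0.000000381 = 0.000128034.
Half-width = 2.326·√0.000128034/1.002870 = 0.02624.
So the interval runs from 0.3772 to 0.4297.

(0.3772, 0.4297)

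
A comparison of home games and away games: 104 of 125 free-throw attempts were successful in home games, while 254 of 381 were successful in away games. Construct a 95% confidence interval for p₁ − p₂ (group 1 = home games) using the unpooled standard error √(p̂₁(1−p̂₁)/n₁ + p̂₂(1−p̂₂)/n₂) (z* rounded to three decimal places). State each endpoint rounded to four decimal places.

p̂₁ = 0.83200, p̂₂ = 0.66667, so the observed difference is 0.16533.
SE = √(0.001118208 + 0.000583260) = √0.001701468 = 0.041249.
z* = 1.960 at the 95% level. Margin of error = 0.08085.
Interval: 0.16533 ± 0.08085 → (0.0845, 0.2462).

(0.0845, 0.2462)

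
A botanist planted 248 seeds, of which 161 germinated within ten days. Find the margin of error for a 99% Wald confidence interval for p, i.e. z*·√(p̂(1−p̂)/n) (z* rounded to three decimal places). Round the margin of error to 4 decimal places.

The sample proportion is 161/248 = 0.64919.
SE = √(p̂(1−p̂)/n) = √(0.227741/248) = 0.030304.
The 99% critical value is z* = 2.576.
ME = 2.576·0.030304 = 0.0781.

ME = 0.0781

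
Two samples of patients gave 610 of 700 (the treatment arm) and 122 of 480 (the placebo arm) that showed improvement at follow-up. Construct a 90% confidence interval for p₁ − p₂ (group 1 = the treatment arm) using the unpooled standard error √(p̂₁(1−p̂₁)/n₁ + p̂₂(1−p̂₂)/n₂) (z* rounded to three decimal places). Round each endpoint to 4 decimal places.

p̂₁ = 610/700 = 0.87143, p̂₂ = 122/480 = 0.25417; p̂₁ − p̂₂ = 0.61726.
SE = √(0.000160058 + 0.000394929) = √0.000554987 = 0.023558.
z* = 1.645 at the 90% level. Margin = 1.645·0.023558 = 0.03875.
So the interval runs from 0.5785 to 0.6560.

(0.5785, 0.6560)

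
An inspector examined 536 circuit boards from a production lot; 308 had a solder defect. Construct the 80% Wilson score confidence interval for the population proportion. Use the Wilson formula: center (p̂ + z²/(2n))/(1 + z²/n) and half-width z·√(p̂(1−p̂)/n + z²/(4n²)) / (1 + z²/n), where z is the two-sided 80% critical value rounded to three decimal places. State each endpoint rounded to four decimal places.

Here p̂ = 308/536 = 0.57463 and z = 1.282 (z² = 1.643524).
1 + z²/n = 1.003066.
Center = (0.57463 + 0.001533)/1.003066 = 0.57440.
Radicand: p̂(1−p̂)/n + z²/(4n²) = 0.000456028 + 0.000001430 = 0.000457458.
Half-width = z·√(radicand)/denom = 1.282·0.021388/1.003066 = 0.02734.
CI: 0.57440 ± 0.02734 = (0.5471, 0.6017).

(0.5471, 0.6017)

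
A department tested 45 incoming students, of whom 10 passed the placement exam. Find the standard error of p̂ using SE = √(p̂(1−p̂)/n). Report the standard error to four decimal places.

SE = 0.0620

p̂ = 10/45 = 0.22222.
p̂(1−p̂) = 0.22222·0.77778 = 0.172838.
Dividing by n and taking the root: √0.003840844 = 0.0620.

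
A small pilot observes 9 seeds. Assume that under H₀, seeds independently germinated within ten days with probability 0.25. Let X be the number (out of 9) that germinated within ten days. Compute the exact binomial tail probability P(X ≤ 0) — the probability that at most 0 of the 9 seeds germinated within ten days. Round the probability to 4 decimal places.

X ~ Binomial(n=9, p=0.25).
P(X ≤ 0) = C(9,0)·0.25^0·0.75^9.
= 0.075085 = 0.0751.

P = 0.0751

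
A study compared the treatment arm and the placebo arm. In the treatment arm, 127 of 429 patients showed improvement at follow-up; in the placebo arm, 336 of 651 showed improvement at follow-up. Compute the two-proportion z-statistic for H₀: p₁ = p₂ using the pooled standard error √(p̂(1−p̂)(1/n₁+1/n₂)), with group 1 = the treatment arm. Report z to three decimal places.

Sample proportions: p̂₁ = 127/429 = 0.29604 and p̂₂ = 336/651 = 0.51613.
Pooled p̂ = (127+336)/(429+651) = 463/1080 = 0.42870.
Pooled SE = √[0.2449168·0.00386710] ≈ 0.030775.
z = -0.22009/0.030775 = -7.152.

z = -7.152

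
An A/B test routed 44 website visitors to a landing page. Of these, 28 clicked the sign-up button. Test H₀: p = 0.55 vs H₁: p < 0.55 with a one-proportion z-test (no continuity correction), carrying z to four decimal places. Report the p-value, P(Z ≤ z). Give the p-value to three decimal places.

p-value = 0.875

p̂ = 28/44 = 0.63636.
SE₀ = √(0.55·0.45/44) = 0.075000.
z = (p̂ − p₀)/SE = (28/44 − 0.55)/0.075000 ≈ 1.1515.
From the standard normal, P(Z ≤ z) = 0.875.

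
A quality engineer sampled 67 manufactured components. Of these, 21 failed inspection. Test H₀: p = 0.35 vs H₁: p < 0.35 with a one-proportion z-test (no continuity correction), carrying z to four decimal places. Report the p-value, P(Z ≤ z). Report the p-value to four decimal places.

p̂ = 21/67 = 0.31343.
Null standard error: √(0.35·0.65/67) = √0.003395522 = 0.058271.
z = (p̂ − p₀)/SE = (21/67 − 0.35)/0.058271 ≈ -0.6275.
From the standard normal, P(Z ≤ z) = 0.2652.

p-value = 0.2652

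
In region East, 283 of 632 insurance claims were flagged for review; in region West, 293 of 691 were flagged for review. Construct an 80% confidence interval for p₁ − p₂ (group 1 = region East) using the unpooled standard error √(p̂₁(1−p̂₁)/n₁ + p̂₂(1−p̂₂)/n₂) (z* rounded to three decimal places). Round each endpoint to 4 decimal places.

p̂₁ = 283/632 = 0.44778, p̂₂ = 293/691 = 0.42402; p̂₁ − p̂₂ = 0.02376.
SE = √(0.000391256 + 0.000353441) = √0.000744697 = 0.027289.
The 80% critical value is z* = 1.282. Margin of error = 0.03498.
Interval: 0.02376 ± 0.03498 → (-0.0112, 0.0587).

(-0.0112, 0.0587)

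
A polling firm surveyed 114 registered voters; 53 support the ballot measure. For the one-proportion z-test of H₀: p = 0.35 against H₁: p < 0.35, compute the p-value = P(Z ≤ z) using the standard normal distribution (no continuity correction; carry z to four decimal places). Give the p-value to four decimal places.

Sample proportion p̂ = 53/114 = 0.46491.
Null standard error: √(0.35·0.65/114) = √0.001995614 = 0.044672.
z = (p̂ − p₀)/SE = (53/114 − 0.35)/0.044672 ≈ 2.5723.
From the standard normal, P(Z ≤ z) = 0.9949.

p-value = 0.9949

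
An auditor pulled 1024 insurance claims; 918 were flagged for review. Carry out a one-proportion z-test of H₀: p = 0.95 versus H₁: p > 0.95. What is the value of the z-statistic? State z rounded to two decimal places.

z = -7.86

With x = 918 successes in n = 1024, p̂ = 0.89648.
Null standard error: √(0.95·0.05/1024) = √0.000046387 = 0.006811.
z = (0.89648 − 0.95)/0.006811 = -0.05352/0.006811 = -7.86.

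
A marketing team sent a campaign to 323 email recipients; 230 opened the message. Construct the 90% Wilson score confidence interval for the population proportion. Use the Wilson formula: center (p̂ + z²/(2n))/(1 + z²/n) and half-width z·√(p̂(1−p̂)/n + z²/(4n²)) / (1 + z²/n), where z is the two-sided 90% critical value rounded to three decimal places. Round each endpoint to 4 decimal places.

Here p̂ = 230/323 = 0.71207 and z = 1.645 (z² = 2.706025).
1 + z²/n = 1.008378.
Center = (0.71207 + 0.004189)/1.008378 = 0.71031.
Radicand: p̂(1−p̂)/n + z²/(4n²) = 0.000634751 + 0.000006484 = 0.000641235.
Half-width = z·√(radicand)/denom = 1.645·0.025323/1.008378 = 0.04131.
CI: 0.71031 ± 0.04131 = (0.6690, 0.7516).

(0.6690, 0.7516)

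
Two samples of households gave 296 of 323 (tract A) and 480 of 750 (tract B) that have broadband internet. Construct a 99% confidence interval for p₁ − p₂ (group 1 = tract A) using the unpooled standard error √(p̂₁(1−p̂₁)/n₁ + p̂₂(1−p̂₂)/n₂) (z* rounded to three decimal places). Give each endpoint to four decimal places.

(0.2163, 0.3365)

p̂₁ = 296/323 = 0.91641, p̂₂ = 480/750 = 0.64000; p̂₁ − p̂₂ = 0.27641.
SE = √(0.000237164 + 0.000307200) = √0.000544364 = 0.023332.
z* = 2.576 at the 99% level. Margin = 2.576·0.023332 = 0.06010.
CI: 0.27641 ± 0.06010 = (0.2163, 0.3365).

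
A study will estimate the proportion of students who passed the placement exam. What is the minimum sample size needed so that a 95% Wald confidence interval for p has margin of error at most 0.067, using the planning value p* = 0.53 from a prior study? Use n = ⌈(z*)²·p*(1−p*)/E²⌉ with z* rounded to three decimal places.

n = 214

The 95% critical value is z* = 1.960.
p*(1−p*) = 0.2491.
(z*)²·p*(1−p*)/E² = 3.841600·0.2491/0.004489 = 213.175.
⌈213.175⌉ = 214.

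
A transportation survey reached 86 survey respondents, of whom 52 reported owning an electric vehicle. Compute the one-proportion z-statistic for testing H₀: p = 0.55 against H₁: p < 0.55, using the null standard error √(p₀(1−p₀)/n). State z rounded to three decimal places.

z = 1.019

The sample proportion is 52/86 = 0.60465.
Null standard error: √(0.55·0.45/86) = √0.002877907 = 0.053646.
Test statistic: z = 0.05465/0.053646 = 1.019.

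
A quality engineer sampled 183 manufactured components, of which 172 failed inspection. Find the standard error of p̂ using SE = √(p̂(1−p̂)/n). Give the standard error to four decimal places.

SE = 0.0176

The sample proportion is 172/183 = 0.93989.
p̂(1−p̂) = 0.056497.
Dividing by n and taking the root: √0.000308727 = 0.0176.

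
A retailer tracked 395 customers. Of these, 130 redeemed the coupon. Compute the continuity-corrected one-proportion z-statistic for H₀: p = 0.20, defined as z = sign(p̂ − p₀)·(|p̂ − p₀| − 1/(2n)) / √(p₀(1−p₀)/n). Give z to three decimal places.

z = 6.352

Sample proportion p̂ = 130/395 = 0.32911. p̂ − p₀ = 0.129114.
Continuity correction 1/(2n) = 1/790 = 0.001266.
Corrected numerator: |0.129114| − 0.001266 = 0.127848.
Null standard error: √(0.20·0.80/395) = √0.000405063 = 0.020126.
z = +0.127848/0.020126 = 6.352.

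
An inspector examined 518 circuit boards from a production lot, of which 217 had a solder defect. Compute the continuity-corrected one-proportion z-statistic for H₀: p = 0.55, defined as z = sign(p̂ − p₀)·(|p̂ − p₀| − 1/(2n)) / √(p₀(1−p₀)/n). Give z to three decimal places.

With x = 217 successes in n = 518, p̂ = 0.41892. p̂ − p₀ = -0.131081.
1/(2n) = 0.000965.
Corrected numerator: |-0.131081| − 0.000965 = 0.130116.
Null standard error: √(0.55·0.45/518) = √0.000477799 = 0.021859.
z = (−)0.130116/0.021859 = -5.953.

z = -5.953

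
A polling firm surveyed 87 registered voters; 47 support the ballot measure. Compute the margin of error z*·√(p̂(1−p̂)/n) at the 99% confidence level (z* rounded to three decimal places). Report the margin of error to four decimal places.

p̂ = 47/87 = 0.54023.
Standard error of p̂: √(0.248382/87) = √0.002854960 = 0.053432.
The 99% critical value is z* = 2.576.
Margin of error = z*·SE = 2.576 × 0.053432 = 0.1376.

ME = 0.1376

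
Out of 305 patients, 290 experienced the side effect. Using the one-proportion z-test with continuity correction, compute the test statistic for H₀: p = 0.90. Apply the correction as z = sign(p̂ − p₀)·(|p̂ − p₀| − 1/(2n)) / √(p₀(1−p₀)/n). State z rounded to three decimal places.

p̂ = 290/305 = 0.95082. p̂ − p₀ = 0.050820.
Continuity correction 1/(2n) = 1/610 = 0.001639.
Corrected numerator: |0.050820| − 0.001639 = 0.049181.
Null standard error: √(0.90·0.10/305) = √0.000295082 = 0.017178.
z = (+)0.049181/0.017178 = 2.863.

z = 2.863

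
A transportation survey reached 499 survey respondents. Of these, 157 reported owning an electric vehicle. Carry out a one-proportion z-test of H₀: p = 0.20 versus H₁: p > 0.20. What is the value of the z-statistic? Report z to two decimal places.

z = 6.40

Sample proportion p̂ = 157/499 = 0.31463.
SE₀ = √(0.20·0.80/499) = 0.017906.
z = (0.31463 − 0.20)/0.017906 = 0.11463/0.017906 = 6.40.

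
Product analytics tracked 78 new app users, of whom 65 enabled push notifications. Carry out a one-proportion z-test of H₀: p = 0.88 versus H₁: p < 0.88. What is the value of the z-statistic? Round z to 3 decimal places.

The sample proportion is 65/78 = 0.83333.
SE₀ = √(0.88·0.12/78) = 0.036795.
z = (0.83333 − 0.88)/0.036795 = -0.04667/0.036795 = -1.268.

z = -1.268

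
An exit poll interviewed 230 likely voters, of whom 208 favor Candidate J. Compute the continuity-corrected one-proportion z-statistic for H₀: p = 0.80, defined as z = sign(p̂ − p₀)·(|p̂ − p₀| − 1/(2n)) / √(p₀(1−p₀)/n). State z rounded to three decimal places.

z = 3.874

With x = 208 successes in n = 230, p̂ = 0.90435. p̂ − p₀ = 0.104348.
1/(2n) = 0.002174.
Corrected numerator: |0.104348| − 0.002174 = 0.102174.
Null standard error: √(0.80·0.20/230) = √0.000695652 = 0.026375.
z = (+)0.102174/0.026375 = 3.874.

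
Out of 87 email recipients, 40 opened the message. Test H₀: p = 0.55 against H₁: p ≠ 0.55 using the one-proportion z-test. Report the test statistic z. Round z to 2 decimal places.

z = -1.69

The sample proportion is 40/87 = 0.45977.
SE₀ = √(0.55·0.45/87) = 0.053337.
z = (p̂ − p₀)/SE = (0.45977 − 0.55)/0.053337 = -1.69.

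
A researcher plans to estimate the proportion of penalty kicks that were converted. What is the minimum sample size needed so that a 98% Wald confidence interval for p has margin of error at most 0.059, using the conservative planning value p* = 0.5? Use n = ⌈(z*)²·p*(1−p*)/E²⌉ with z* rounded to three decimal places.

The 98% critical value is z* = 2.326.
p*(1−p*) = 0.2500.
(z*)²·p*(1−p*)/E² = 5.410276·0.2500/0.003481 = 388.558.
⌈388.558⌉ = 389.

n = 389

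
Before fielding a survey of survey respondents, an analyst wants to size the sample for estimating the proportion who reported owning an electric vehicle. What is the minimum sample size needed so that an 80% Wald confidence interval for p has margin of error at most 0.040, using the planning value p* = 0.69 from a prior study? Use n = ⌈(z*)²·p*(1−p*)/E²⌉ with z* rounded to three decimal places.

z* = 1.282 at the 80% level.
p*(1−p*) = 0.2139.
Required n before rounding: 1.643524 × 0.2139 / 0.040² = 219.719.
⌈219.719⌉ = 220.

n = 220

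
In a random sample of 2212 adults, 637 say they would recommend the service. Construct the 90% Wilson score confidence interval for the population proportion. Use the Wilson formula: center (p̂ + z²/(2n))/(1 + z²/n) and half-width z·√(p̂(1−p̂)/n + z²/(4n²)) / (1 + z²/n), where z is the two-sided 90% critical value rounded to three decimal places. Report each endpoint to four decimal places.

(0.2724, 0.3041)

Here p̂ = 637/2212 = 0.28797 and z = 1.645 (z² = 2.706025).
1 + z²/n = 1.001223.
Adjusted center: (0.28797 + z²/(2n))/1.001223 = 0.28823.
Radicand: p̂(1−p̂)/n + z²/(4n²) = 0.000092697 + 0.000000138 = 0.000092835.
Half-width = 1.645·√0.000092835/1.001223 = 0.01583.
So the interval runs from 0.2724 to 0.3041.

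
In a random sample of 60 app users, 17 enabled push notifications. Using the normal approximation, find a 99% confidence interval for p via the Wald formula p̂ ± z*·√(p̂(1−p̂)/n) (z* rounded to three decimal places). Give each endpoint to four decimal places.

Sample proportion p̂ = 17/60 = 0.28333.
SE(p̂) = √(0.28333·0.71667/60) = 0.058174.
For 99% confidence, z* = 2.576.
Margin of error: 2.576 × 0.058174 = 0.14986.
Interval: 0.28333 ± 0.14986 → (0.1335, 0.4332).

(0.1335, 0.4332)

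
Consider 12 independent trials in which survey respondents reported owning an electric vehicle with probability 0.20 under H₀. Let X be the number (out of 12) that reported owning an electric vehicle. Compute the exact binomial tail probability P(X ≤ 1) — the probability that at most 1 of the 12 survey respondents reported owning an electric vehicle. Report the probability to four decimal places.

X ~ Binomial(n=12, p=0.20).
P(X ≤ 1) = C(12,0)·0.20^0·0.80^12 + C(12,1)·0.20^1·0.80^11.
= 0.068719 + 0.206158 = 0.2749.

P = 0.2749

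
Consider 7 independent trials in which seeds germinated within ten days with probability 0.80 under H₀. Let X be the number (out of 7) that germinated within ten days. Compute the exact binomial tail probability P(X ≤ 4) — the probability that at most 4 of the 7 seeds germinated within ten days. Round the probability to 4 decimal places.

P = 0.1480

X ~ Binomial(n=7, p=0.80).
P(X ≤ 4) = Σ_{j=0}^{4} C(7,j)·0.80^j·0.20^{7−j}.
= 0.000013 + 0.000358 + 0.004301 + 0.028672 + 0.114688 = 0.1480.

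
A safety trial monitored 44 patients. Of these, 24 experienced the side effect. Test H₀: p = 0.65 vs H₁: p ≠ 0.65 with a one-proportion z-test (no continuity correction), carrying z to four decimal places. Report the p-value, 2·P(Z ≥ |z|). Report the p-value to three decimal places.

The sample proportion is 24/44 = 0.54545.
Under H₀, SE = √(p₀(1−p₀)/n) = √(0.65·0.35/44) = √0.005170455 = 0.071906.
Test statistic (full precision, shown to 4 dp): z = (24/44 − 0.65)/SE₀ ≈ -1.4539.
From the standard normal, 2·P(Z ≥ |z|) = 0.146.

p-value = 0.146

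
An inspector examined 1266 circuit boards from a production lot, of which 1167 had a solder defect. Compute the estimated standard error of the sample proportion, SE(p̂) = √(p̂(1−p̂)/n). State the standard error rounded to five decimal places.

The sample proportion is 1167/1266 = 0.92180.
p̂(1−p̂) = 0.92180·0.07820 = 0.072085.
Dividing by n and taking the root: √0.000056939 = 0.00755.

SE = 0.00755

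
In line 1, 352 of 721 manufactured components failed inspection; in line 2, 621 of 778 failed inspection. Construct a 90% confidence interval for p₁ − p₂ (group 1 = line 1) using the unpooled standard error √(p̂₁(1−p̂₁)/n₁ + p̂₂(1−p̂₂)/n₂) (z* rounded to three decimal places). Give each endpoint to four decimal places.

(-0.3487, -0.2713)

p̂₁ = 0.48821, p̂₂ = 0.79820, so the observed difference is -0.30999.
Unpooled SE = √(p̂₁(1−p̂₁)/n₁ + p̂₂(1−p̂₂)/n₂) = √(0.000346548 + 0.000207039) = 0.023528.
z* = 1.645 at the 90% level. Margin = 1.645·0.023528 = 0.03870.
So the interval runs from -0.3487 to -0.2713.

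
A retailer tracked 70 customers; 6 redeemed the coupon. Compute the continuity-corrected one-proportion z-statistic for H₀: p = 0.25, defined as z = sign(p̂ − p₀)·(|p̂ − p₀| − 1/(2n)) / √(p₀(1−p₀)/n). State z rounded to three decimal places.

z = -3.036

The sample proportion is 6/70 = 0.08571. p̂ − p₀ = -0.164286.
Continuity correction 1/(2n) = 1/140 = 0.007143.
Corrected numerator: |-0.164286| − 0.007143 = 0.157143.
SE₀ = √(0.25·0.75/70) = 0.051755.
z = −0.157143/0.051755 = -3.036.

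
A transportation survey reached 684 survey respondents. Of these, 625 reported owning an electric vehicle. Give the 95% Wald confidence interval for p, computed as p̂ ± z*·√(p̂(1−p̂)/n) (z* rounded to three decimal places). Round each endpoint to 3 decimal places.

The sample proportion is 625/684 = 0.91374.
SE = √(p̂(1−p̂)/n) = √(0.078817/684) = 0.010735.
For 95% confidence, z* = 1.960.
Margin = 1.960·0.010735 = 0.02104.
So the interval runs from 0.893 to 0.935.

(0.893, 0.935)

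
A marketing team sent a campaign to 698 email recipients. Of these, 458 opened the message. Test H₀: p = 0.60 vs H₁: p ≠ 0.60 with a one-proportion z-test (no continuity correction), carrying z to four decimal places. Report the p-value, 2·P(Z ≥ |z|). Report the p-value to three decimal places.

p̂ = 458/698 = 0.65616.
Under H₀, SE = √(p₀(1−p₀)/n) = √(0.60·0.40/698) = √0.000343840 = 0.018543.
Test statistic (full precision, shown to 4 dp): z = (458/698 − 0.60)/SE₀ ≈ 3.0287.
From the standard normal, 2·P(Z ≥ |z|) = 0.002.

p-value = 0.002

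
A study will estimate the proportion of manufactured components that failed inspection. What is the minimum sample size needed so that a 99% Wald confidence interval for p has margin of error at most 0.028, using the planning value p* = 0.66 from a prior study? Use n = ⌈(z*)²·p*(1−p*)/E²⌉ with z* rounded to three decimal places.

z* = 2.576 at the 99% level.
p*(1−p*) = 0.66·0.34 = 0.2244.
Required n before rounding: 6.635776 × 0.2244 / 0.028² = 1899.322.
Rounding up, n = 1900.

n = 1900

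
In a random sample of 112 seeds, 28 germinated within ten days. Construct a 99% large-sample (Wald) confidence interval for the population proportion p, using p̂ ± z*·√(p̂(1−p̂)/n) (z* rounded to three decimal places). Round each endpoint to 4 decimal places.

(0.1446, 0.3554)

With x = 28 successes in n = 112, p̂ = 0.25000.
SE(p̂) = √(0.25000·0.75000/112) = 0.040916.
For 99% confidence, z* = 2.576.
Margin of error: 2.576 × 0.040916 = 0.10540.
CI: 0.25000 ± 0.10540 = (0.1446, 0.3554).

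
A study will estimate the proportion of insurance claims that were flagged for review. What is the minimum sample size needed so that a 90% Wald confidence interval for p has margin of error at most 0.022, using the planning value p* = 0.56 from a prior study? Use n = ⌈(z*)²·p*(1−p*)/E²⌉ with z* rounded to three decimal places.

n = 1378

z* = 1.645 at the 90% level.
p*(1−p*) = 0.2464.
(z*)²·p*(1−p*)/E² = 2.706025·0.2464/0.000484 = 1377.613.
⌈1377.613⌉ = 1378.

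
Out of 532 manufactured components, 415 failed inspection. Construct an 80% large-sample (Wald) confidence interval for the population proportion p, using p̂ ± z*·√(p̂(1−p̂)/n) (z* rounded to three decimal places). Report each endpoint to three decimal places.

(0.757, 0.803)

Sample proportion p̂ = 415/532 = 0.78008.
SE(p̂) = √(0.78008·0.21992/532) = 0.017958.
For 80% confidence, z* = 1.282.
Margin = 1.282·0.017958 = 0.02302.
CI: 0.78008 ± 0.02302 = (0.757, 0.803).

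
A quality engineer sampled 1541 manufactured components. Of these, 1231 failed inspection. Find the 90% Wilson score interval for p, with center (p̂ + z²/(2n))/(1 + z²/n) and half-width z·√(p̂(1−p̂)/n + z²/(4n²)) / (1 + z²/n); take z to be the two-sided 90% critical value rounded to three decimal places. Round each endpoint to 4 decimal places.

p̂ = 1231/1541 = 0.79883; z = 1.645, so z² = 2.706025.
1 + z²/n = 1.001756.
Center = (0.79883 + 0.000878)/1.001756 = 0.79831.
Radicand: p̂(1−p̂)/n + z²/(4n²) = 0.000104283 + 0.000000285 = 0.000104568.
Half-width = z·√(radicand)/denom = 1.645·0.010226/1.001756 = 0.01679.
So the interval runs from 0.7815 to 0.8151.

(0.7815, 0.8151)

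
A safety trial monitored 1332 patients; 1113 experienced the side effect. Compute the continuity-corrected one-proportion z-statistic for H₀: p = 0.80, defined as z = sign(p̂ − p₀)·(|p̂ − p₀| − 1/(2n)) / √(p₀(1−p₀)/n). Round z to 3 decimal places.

z = 3.213

The sample proportion is 1113/1332 = 0.83559. p̂ − p₀ = 0.035586.
Continuity correction 1/(2n) = 1/2664 = 0.000375.
Corrected numerator: |0.035586| − 0.000375 = 0.035211.
Null standard error: √(0.80·0.20/1332) = √0.000120120 = 0.010960.
z = +0.035211/0.010960 = 3.213.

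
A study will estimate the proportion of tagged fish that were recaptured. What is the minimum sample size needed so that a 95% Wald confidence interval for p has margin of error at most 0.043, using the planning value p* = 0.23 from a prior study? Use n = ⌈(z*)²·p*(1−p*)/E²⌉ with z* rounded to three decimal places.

The 95% critical value is z* = 1.960.
p*(1−p*) = 0.1771.
(z*)²·p*(1−p*)/E² = 3.841600·0.1771/0.001849 = 367.954.
⌈367.954⌉ = 368.

n = 368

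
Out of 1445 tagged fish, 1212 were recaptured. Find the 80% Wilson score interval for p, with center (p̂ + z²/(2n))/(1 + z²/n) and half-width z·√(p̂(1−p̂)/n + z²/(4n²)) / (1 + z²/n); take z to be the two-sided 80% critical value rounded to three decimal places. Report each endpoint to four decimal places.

p̂ = 1212/1445 = 0.83875; z = 1.282, so z² = 1.643524.
Denominator 1 + z²/n = 1 + 1.643524/1445 = 1.001137.
Center = (0.83875 + 0.000569)/1.001137 = 0.83837.
Radicand: p̂(1−p̂)/n + z²/(4n²) = 0.000093596 + 0.000000197 = 0.000093793.
Half-width = 1.282·√0.000093793/1.001137 = 0.01240.
So the interval runs from 0.8260 to 0.8508.

(0.8260, 0.8508)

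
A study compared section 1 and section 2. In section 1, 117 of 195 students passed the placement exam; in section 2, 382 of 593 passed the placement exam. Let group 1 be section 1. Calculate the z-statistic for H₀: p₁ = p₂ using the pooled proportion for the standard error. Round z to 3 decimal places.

Sample proportions: p̂₁ = 117/195 = 0.60000 and p̂₂ = 382/593 = 0.64418.
Pooled p̂ = (117+382)/(195+593) = 499/788 = 0.63325.
SE = √[p̂(1−p̂)(1/n₁+1/n₂)] = √[0.63325·0.36675·(1/195+1/593)] ≈ 0.039782.
z = -0.04418/0.039782 = -1.111.

z = -1.111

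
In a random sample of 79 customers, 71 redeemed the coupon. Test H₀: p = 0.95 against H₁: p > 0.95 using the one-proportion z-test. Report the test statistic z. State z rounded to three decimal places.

The sample proportion is 71/79 = 0.89873.
Null standard error: √(0.95·0.05/79) = √0.000601266 = 0.024521.
z = (p̂ − p₀)/SE = (0.89873 − 0.95)/0.024521 = -2.091.

z = -2.091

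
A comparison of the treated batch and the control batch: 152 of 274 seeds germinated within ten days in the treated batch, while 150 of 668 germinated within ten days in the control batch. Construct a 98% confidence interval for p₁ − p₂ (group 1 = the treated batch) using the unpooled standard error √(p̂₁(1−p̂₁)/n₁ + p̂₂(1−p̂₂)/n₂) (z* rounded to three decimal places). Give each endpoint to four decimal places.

(0.2509, 0.4095)

p̂₁ = 0.55474, p̂₂ = 0.22455, so the observed difference is 0.33019.
Unpooled SE = √(p̂₁(1−p̂₁)/n₁ + p̂₂(1−p̂₂)/n₂) = √(0.000901471 + 0.000260670) = 0.034090.
z* = 2.326 at the 98% level. Margin = 2.326·0.034090 = 0.07929.
Interval: 0.33019 ± 0.07929 → (0.2509, 0.4095).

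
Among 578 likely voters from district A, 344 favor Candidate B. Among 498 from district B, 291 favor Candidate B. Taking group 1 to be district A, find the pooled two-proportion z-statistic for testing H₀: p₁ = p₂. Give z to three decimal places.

z = 0.360

p̂₁ = 344/578 = 0.59516, p̂₂ = 291/498 = 0.58434.
Pooling: p̂ = 635/1076 = 0.59015.
Pooled SE = √[0.2418732·0.00373814] ≈ 0.030069.
z = 0.01082/0.030069 = 0.360.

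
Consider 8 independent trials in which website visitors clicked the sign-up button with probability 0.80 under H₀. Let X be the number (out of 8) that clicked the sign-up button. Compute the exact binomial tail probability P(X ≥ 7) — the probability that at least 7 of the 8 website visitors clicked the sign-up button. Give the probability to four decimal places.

P = 0.5033

X ~ Binomial(n=8, p=0.80).
P(X ≥ 7) = C(8,7)·0.80^7·0.20^1 + C(8,8)·0.80^8·0.20^0.
= 0.335544 + 0.167772 = 0.5033.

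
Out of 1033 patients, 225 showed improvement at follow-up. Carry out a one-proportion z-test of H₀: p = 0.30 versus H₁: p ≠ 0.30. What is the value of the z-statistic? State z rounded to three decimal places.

The sample proportion is 225/1033 = 0.21781.
Under H₀, SE = √(p₀(1−p₀)/n) = √(0.30·0.70/1033) = √0.000203291 = 0.014258.
z = (p̂ − p₀)/SE = (0.21781 − 0.30)/0.014258 = -5.764.

z = -5.764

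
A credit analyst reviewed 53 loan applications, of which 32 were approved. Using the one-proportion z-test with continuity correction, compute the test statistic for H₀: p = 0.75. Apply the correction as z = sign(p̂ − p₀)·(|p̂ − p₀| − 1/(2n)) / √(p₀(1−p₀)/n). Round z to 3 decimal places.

z = -2.300

The sample proportion is 32/53 = 0.60377. p̂ − p₀ = -0.146226.
Continuity correction 1/(2n) = 1/106 = 0.009434.
Corrected numerator: |-0.146226| − 0.009434 = 0.136792.
SE₀ = √(0.75·0.25/53) = 0.059479.
z = (−)0.136792/0.059479 = -2.300.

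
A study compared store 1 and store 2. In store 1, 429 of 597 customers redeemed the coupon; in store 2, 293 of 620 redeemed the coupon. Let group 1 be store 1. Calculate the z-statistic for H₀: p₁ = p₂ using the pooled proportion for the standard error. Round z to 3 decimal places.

Sample proportions: p̂₁ = 429/597 = 0.71859 and p̂₂ = 293/620 = 0.47258.
Pooling: p̂ = 722/1217 = 0.59326.
Pooled SE = √[0.2413022·0.00328795] ≈ 0.028167.
z = (p̂₁ − p̂₂)/SE = (0.71859 − 0.47258)/0.028167 = 0.24601/0.028167 = 8.734.

z = 8.734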